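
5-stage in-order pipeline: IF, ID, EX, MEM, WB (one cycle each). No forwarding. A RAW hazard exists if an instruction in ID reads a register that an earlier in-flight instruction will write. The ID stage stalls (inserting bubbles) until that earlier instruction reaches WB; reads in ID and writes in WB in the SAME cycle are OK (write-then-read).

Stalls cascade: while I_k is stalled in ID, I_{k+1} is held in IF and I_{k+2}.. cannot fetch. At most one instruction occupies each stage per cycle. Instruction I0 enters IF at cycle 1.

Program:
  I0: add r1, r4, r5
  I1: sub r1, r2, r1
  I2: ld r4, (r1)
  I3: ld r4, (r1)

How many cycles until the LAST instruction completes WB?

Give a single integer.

Answer: 12

Derivation:
I0 add r1 <- r4,r5: IF@1 ID@2 stall=0 (-) EX@3 MEM@4 WB@5
I1 sub r1 <- r2,r1: IF@2 ID@3 stall=2 (RAW on I0.r1 (WB@5)) EX@6 MEM@7 WB@8
I2 ld r4 <- r1: IF@3 ID@6 stall=2 (RAW on I1.r1 (WB@8)) EX@9 MEM@10 WB@11
I3 ld r4 <- r1: IF@6 ID@9 stall=0 (-) EX@10 MEM@11 WB@12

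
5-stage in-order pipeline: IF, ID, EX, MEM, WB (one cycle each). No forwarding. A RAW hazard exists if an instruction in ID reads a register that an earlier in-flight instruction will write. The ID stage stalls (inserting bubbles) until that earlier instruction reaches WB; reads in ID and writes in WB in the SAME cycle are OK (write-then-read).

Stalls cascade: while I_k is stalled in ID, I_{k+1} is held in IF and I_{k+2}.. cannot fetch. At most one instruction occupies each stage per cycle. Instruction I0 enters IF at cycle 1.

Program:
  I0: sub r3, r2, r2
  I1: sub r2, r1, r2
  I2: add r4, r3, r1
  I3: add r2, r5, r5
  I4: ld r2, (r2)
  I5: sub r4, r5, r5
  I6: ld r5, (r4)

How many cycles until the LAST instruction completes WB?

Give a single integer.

I0 sub r3 <- r2,r2: IF@1 ID@2 stall=0 (-) EX@3 MEM@4 WB@5
I1 sub r2 <- r1,r2: IF@2 ID@3 stall=0 (-) EX@4 MEM@5 WB@6
I2 add r4 <- r3,r1: IF@3 ID@4 stall=1 (RAW on I0.r3 (WB@5)) EX@6 MEM@7 WB@8
I3 add r2 <- r5,r5: IF@4 ID@6 stall=0 (-) EX@7 MEM@8 WB@9
I4 ld r2 <- r2: IF@6 ID@7 stall=2 (RAW on I3.r2 (WB@9)) EX@10 MEM@11 WB@12
I5 sub r4 <- r5,r5: IF@7 ID@10 stall=0 (-) EX@11 MEM@12 WB@13
I6 ld r5 <- r4: IF@10 ID@11 stall=2 (RAW on I5.r4 (WB@13)) EX@14 MEM@15 WB@16

Answer: 16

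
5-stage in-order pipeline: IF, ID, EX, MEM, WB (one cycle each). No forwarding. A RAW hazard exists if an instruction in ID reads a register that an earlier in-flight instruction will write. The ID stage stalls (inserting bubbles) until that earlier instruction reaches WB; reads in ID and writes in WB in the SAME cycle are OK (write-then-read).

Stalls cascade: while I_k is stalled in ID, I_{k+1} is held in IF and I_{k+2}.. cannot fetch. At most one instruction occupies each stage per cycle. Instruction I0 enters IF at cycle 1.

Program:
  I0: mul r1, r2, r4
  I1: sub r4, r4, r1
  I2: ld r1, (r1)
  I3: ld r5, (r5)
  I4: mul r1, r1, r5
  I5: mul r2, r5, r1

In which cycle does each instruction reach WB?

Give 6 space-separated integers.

I0 mul r1 <- r2,r4: IF@1 ID@2 stall=0 (-) EX@3 MEM@4 WB@5
I1 sub r4 <- r4,r1: IF@2 ID@3 stall=2 (RAW on I0.r1 (WB@5)) EX@6 MEM@7 WB@8
I2 ld r1 <- r1: IF@3 ID@6 stall=0 (-) EX@7 MEM@8 WB@9
I3 ld r5 <- r5: IF@6 ID@7 stall=0 (-) EX@8 MEM@9 WB@10
I4 mul r1 <- r1,r5: IF@7 ID@8 stall=2 (RAW on I3.r5 (WB@10)) EX@11 MEM@12 WB@13
I5 mul r2 <- r5,r1: IF@8 ID@11 stall=2 (RAW on I4.r1 (WB@13)) EX@14 MEM@15 WB@16

Answer: 5 8 9 10 13 16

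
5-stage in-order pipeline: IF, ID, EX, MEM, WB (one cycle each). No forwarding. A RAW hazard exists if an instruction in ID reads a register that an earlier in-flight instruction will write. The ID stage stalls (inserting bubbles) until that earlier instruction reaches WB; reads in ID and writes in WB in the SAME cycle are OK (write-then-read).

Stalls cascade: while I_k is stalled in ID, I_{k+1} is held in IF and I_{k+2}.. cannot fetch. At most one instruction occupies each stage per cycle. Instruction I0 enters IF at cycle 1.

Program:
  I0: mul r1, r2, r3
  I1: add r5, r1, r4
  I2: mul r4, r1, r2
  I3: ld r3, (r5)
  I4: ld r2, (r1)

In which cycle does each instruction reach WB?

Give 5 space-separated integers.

Answer: 5 8 9 11 12

Derivation:
I0 mul r1 <- r2,r3: IF@1 ID@2 stall=0 (-) EX@3 MEM@4 WB@5
I1 add r5 <- r1,r4: IF@2 ID@3 stall=2 (RAW on I0.r1 (WB@5)) EX@6 MEM@7 WB@8
I2 mul r4 <- r1,r2: IF@3 ID@6 stall=0 (-) EX@7 MEM@8 WB@9
I3 ld r3 <- r5: IF@6 ID@7 stall=1 (RAW on I1.r5 (WB@8)) EX@9 MEM@10 WB@11
I4 ld r2 <- r1: IF@7 ID@9 stall=0 (-) EX@10 MEM@11 WB@12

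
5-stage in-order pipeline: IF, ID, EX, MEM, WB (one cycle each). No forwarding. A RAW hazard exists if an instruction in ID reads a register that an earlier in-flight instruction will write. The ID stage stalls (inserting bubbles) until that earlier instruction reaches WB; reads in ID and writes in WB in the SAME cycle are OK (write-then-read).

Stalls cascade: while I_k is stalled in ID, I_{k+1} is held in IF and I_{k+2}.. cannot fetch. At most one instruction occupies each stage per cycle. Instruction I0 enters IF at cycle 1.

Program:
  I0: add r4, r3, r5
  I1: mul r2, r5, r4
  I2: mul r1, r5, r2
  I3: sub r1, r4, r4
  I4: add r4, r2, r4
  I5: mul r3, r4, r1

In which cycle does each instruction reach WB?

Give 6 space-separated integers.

I0 add r4 <- r3,r5: IF@1 ID@2 stall=0 (-) EX@3 MEM@4 WB@5
I1 mul r2 <- r5,r4: IF@2 ID@3 stall=2 (RAW on I0.r4 (WB@5)) EX@6 MEM@7 WB@8
I2 mul r1 <- r5,r2: IF@3 ID@6 stall=2 (RAW on I1.r2 (WB@8)) EX@9 MEM@10 WB@11
I3 sub r1 <- r4,r4: IF@6 ID@9 stall=0 (-) EX@10 MEM@11 WB@12
I4 add r4 <- r2,r4: IF@9 ID@10 stall=0 (-) EX@11 MEM@12 WB@13
I5 mul r3 <- r4,r1: IF@10 ID@11 stall=2 (RAW on I4.r4 (WB@13)) EX@14 MEM@15 WB@16

Answer: 5 8 11 12 13 16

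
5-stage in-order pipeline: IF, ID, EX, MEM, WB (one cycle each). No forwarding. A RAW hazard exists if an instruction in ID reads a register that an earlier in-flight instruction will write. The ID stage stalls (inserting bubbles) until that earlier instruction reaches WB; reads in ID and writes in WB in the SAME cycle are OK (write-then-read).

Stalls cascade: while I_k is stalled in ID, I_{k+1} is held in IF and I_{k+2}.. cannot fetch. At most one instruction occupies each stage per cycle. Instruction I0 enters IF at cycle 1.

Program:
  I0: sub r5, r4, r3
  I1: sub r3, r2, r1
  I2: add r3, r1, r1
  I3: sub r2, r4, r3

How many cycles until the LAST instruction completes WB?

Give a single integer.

Answer: 10

Derivation:
I0 sub r5 <- r4,r3: IF@1 ID@2 stall=0 (-) EX@3 MEM@4 WB@5
I1 sub r3 <- r2,r1: IF@2 ID@3 stall=0 (-) EX@4 MEM@5 WB@6
I2 add r3 <- r1,r1: IF@3 ID@4 stall=0 (-) EX@5 MEM@6 WB@7
I3 sub r2 <- r4,r3: IF@4 ID@5 stall=2 (RAW on I2.r3 (WB@7)) EX@8 MEM@9 WB@10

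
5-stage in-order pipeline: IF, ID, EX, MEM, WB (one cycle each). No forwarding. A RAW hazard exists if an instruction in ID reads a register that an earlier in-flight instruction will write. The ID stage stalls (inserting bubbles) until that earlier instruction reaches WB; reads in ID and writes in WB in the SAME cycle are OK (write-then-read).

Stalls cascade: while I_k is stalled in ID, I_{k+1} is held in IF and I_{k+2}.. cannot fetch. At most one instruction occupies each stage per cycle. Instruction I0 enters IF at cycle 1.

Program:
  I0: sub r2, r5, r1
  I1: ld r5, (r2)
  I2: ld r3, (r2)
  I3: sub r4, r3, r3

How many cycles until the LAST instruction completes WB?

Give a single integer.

I0 sub r2 <- r5,r1: IF@1 ID@2 stall=0 (-) EX@3 MEM@4 WB@5
I1 ld r5 <- r2: IF@2 ID@3 stall=2 (RAW on I0.r2 (WB@5)) EX@6 MEM@7 WB@8
I2 ld r3 <- r2: IF@3 ID@6 stall=0 (-) EX@7 MEM@8 WB@9
I3 sub r4 <- r3,r3: IF@6 ID@7 stall=2 (RAW on I2.r3 (WB@9)) EX@10 MEM@11 WB@12

Answer: 12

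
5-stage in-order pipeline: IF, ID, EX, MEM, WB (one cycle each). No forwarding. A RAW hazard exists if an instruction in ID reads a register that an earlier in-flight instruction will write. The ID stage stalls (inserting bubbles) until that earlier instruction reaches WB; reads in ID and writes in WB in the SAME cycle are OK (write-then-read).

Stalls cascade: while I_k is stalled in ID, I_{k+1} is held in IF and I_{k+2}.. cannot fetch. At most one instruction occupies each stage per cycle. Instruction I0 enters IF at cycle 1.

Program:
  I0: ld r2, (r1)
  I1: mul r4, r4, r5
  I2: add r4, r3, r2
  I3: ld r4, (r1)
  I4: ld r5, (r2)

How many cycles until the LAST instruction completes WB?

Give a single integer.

Answer: 10

Derivation:
I0 ld r2 <- r1: IF@1 ID@2 stall=0 (-) EX@3 MEM@4 WB@5
I1 mul r4 <- r4,r5: IF@2 ID@3 stall=0 (-) EX@4 MEM@5 WB@6
I2 add r4 <- r3,r2: IF@3 ID@4 stall=1 (RAW on I0.r2 (WB@5)) EX@6 MEM@7 WB@8
I3 ld r4 <- r1: IF@4 ID@6 stall=0 (-) EX@7 MEM@8 WB@9
I4 ld r5 <- r2: IF@6 ID@7 stall=0 (-) EX@8 MEM@9 WB@10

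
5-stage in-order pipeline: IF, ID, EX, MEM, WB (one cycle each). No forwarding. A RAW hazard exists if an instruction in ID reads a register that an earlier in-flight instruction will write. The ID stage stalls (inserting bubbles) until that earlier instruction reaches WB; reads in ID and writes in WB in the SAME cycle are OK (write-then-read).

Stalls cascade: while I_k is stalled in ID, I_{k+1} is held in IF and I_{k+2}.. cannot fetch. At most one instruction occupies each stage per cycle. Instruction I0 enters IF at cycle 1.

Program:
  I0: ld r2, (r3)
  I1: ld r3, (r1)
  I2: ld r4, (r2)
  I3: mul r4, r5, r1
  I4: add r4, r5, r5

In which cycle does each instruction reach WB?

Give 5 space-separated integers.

Answer: 5 6 8 9 10

Derivation:
I0 ld r2 <- r3: IF@1 ID@2 stall=0 (-) EX@3 MEM@4 WB@5
I1 ld r3 <- r1: IF@2 ID@3 stall=0 (-) EX@4 MEM@5 WB@6
I2 ld r4 <- r2: IF@3 ID@4 stall=1 (RAW on I0.r2 (WB@5)) EX@6 MEM@7 WB@8
I3 mul r4 <- r5,r1: IF@4 ID@6 stall=0 (-) EX@7 MEM@8 WB@9
I4 add r4 <- r5,r5: IF@6 ID@7 stall=0 (-) EX@8 MEM@9 WB@10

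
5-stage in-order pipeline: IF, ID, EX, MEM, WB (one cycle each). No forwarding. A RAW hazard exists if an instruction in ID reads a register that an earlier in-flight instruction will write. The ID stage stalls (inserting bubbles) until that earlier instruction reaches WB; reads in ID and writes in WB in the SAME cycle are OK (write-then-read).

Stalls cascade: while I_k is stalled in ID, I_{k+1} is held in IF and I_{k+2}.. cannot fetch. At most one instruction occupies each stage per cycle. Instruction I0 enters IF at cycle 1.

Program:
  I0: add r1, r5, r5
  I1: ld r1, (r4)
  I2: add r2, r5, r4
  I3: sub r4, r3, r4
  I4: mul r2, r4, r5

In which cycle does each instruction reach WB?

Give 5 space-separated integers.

I0 add r1 <- r5,r5: IF@1 ID@2 stall=0 (-) EX@3 MEM@4 WB@5
I1 ld r1 <- r4: IF@2 ID@3 stall=0 (-) EX@4 MEM@5 WB@6
I2 add r2 <- r5,r4: IF@3 ID@4 stall=0 (-) EX@5 MEM@6 WB@7
I3 sub r4 <- r3,r4: IF@4 ID@5 stall=0 (-) EX@6 MEM@7 WB@8
I4 mul r2 <- r4,r5: IF@5 ID@6 stall=2 (RAW on I3.r4 (WB@8)) EX@9 MEM@10 WB@11

Answer: 5 6 7 8 11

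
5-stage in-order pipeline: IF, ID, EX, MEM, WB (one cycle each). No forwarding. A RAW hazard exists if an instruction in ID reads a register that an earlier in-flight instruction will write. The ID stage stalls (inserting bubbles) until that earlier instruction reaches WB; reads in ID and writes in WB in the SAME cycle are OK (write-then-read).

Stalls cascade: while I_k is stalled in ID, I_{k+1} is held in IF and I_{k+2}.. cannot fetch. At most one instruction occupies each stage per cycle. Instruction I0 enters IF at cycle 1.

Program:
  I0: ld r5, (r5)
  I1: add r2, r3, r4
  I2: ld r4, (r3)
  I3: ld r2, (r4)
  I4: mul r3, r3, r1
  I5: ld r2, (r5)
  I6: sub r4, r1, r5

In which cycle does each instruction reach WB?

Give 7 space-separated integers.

Answer: 5 6 7 10 11 12 13

Derivation:
I0 ld r5 <- r5: IF@1 ID@2 stall=0 (-) EX@3 MEM@4 WB@5
I1 add r2 <- r3,r4: IF@2 ID@3 stall=0 (-) EX@4 MEM@5 WB@6
I2 ld r4 <- r3: IF@3 ID@4 stall=0 (-) EX@5 MEM@6 WB@7
I3 ld r2 <- r4: IF@4 ID@5 stall=2 (RAW on I2.r4 (WB@7)) EX@8 MEM@9 WB@10
I4 mul r3 <- r3,r1: IF@5 ID@8 stall=0 (-) EX@9 MEM@10 WB@11
I5 ld r2 <- r5: IF@8 ID@9 stall=0 (-) EX@10 MEM@11 WB@12
I6 sub r4 <- r1,r5: IF@9 ID@10 stall=0 (-) EX@11 MEM@12 WB@13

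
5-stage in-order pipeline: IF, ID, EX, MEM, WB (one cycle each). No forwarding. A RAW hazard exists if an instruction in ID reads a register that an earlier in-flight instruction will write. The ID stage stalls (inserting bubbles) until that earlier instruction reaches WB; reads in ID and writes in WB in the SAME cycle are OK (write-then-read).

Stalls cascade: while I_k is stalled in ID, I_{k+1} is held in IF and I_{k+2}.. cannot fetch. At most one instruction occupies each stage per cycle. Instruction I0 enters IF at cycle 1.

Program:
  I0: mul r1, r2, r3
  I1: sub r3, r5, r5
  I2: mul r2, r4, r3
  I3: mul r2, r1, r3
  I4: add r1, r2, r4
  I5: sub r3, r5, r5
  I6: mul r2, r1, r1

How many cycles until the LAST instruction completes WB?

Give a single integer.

Answer: 16

Derivation:
I0 mul r1 <- r2,r3: IF@1 ID@2 stall=0 (-) EX@3 MEM@4 WB@5
I1 sub r3 <- r5,r5: IF@2 ID@3 stall=0 (-) EX@4 MEM@5 WB@6
I2 mul r2 <- r4,r3: IF@3 ID@4 stall=2 (RAW on I1.r3 (WB@6)) EX@7 MEM@8 WB@9
I3 mul r2 <- r1,r3: IF@4 ID@7 stall=0 (-) EX@8 MEM@9 WB@10
I4 add r1 <- r2,r4: IF@7 ID@8 stall=2 (RAW on I3.r2 (WB@10)) EX@11 MEM@12 WB@13
I5 sub r3 <- r5,r5: IF@8 ID@11 stall=0 (-) EX@12 MEM@13 WB@14
I6 mul r2 <- r1,r1: IF@11 ID@12 stall=1 (RAW on I4.r1 (WB@13)) EX@14 MEM@15 WB@16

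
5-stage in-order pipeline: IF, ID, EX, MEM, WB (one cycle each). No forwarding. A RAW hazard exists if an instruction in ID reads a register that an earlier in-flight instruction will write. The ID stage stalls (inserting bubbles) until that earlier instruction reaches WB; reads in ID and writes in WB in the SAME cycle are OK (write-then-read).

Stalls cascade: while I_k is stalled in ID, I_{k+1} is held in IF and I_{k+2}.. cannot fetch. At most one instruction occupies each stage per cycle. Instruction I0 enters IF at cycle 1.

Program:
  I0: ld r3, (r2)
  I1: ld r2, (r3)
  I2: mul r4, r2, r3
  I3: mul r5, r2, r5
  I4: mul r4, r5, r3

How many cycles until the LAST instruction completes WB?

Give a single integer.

I0 ld r3 <- r2: IF@1 ID@2 stall=0 (-) EX@3 MEM@4 WB@5
I1 ld r2 <- r3: IF@2 ID@3 stall=2 (RAW on I0.r3 (WB@5)) EX@6 MEM@7 WB@8
I2 mul r4 <- r2,r3: IF@3 ID@6 stall=2 (RAW on I1.r2 (WB@8)) EX@9 MEM@10 WB@11
I3 mul r5 <- r2,r5: IF@6 ID@9 stall=0 (-) EX@10 MEM@11 WB@12
I4 mul r4 <- r5,r3: IF@9 ID@10 stall=2 (RAW on I3.r5 (WB@12)) EX@13 MEM@14 WB@15

Answer: 15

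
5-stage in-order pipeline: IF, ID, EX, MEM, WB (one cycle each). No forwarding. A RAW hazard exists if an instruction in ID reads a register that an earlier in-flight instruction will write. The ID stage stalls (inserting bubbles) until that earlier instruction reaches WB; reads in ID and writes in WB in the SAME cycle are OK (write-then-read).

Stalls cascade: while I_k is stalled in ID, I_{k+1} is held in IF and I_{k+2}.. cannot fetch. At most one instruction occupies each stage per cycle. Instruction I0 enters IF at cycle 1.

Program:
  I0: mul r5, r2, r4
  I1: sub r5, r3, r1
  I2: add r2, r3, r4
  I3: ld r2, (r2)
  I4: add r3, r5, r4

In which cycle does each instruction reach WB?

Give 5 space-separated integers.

Answer: 5 6 7 10 11

Derivation:
I0 mul r5 <- r2,r4: IF@1 ID@2 stall=0 (-) EX@3 MEM@4 WB@5
I1 sub r5 <- r3,r1: IF@2 ID@3 stall=0 (-) EX@4 MEM@5 WB@6
I2 add r2 <- r3,r4: IF@3 ID@4 stall=0 (-) EX@5 MEM@6 WB@7
I3 ld r2 <- r2: IF@4 ID@5 stall=2 (RAW on I2.r2 (WB@7)) EX@8 MEM@9 WB@10
I4 add r3 <- r5,r4: IF@5 ID@8 stall=0 (-) EX@9 MEM@10 WB@11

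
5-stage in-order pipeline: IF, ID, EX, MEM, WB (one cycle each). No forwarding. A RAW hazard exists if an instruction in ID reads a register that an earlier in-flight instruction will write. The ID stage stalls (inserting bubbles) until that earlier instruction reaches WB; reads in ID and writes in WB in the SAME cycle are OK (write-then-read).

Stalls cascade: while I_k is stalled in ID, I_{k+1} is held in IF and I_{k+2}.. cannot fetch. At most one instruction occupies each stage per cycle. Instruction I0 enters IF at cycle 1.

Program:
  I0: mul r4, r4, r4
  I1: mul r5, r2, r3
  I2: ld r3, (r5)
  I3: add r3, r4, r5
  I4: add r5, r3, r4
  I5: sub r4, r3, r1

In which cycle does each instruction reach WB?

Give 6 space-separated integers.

Answer: 5 6 9 10 13 14

Derivation:
I0 mul r4 <- r4,r4: IF@1 ID@2 stall=0 (-) EX@3 MEM@4 WB@5
I1 mul r5 <- r2,r3: IF@2 ID@3 stall=0 (-) EX@4 MEM@5 WB@6
I2 ld r3 <- r5: IF@3 ID@4 stall=2 (RAW on I1.r5 (WB@6)) EX@7 MEM@8 WB@9
I3 add r3 <- r4,r5: IF@4 ID@7 stall=0 (-) EX@8 MEM@9 WB@10
I4 add r5 <- r3,r4: IF@7 ID@8 stall=2 (RAW on I3.r3 (WB@10)) EX@11 MEM@12 WB@13
I5 sub r4 <- r3,r1: IF@8 ID@11 stall=0 (-) EX@12 MEM@13 WB@14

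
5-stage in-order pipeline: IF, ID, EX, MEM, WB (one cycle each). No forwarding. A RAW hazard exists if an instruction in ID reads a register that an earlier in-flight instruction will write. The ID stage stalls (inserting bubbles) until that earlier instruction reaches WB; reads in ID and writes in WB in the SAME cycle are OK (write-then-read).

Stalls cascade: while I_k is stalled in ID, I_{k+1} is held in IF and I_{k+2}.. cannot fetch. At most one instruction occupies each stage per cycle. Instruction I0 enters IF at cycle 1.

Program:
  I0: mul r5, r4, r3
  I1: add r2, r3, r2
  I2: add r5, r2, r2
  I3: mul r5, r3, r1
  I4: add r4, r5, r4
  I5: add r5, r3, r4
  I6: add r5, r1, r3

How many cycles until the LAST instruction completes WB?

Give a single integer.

Answer: 17

Derivation:
I0 mul r5 <- r4,r3: IF@1 ID@2 stall=0 (-) EX@3 MEM@4 WB@5
I1 add r2 <- r3,r2: IF@2 ID@3 stall=0 (-) EX@4 MEM@5 WB@6
I2 add r5 <- r2,r2: IF@3 ID@4 stall=2 (RAW on I1.r2 (WB@6)) EX@7 MEM@8 WB@9
I3 mul r5 <- r3,r1: IF@4 ID@7 stall=0 (-) EX@8 MEM@9 WB@10
I4 add r4 <- r5,r4: IF@7 ID@8 stall=2 (RAW on I3.r5 (WB@10)) EX@11 MEM@12 WB@13
I5 add r5 <- r3,r4: IF@8 ID@11 stall=2 (RAW on I4.r4 (WB@13)) EX@14 MEM@15 WB@16
I6 add r5 <- r1,r3: IF@11 ID@14 stall=0 (-) EX@15 MEM@16 WB@17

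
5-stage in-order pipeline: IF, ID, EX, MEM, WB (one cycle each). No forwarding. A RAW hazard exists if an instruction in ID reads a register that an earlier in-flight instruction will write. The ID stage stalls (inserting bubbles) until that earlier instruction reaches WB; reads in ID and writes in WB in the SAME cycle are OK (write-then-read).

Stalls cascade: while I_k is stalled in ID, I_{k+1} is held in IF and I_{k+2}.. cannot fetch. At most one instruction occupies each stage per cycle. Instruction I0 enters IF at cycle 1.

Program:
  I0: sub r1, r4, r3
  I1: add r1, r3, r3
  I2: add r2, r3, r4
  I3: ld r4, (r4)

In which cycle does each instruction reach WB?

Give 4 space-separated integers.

Answer: 5 6 7 8

Derivation:
I0 sub r1 <- r4,r3: IF@1 ID@2 stall=0 (-) EX@3 MEM@4 WB@5
I1 add r1 <- r3,r3: IF@2 ID@3 stall=0 (-) EX@4 MEM@5 WB@6
I2 add r2 <- r3,r4: IF@3 ID@4 stall=0 (-) EX@5 MEM@6 WB@7
I3 ld r4 <- r4: IF@4 ID@5 stall=0 (-) EX@6 MEM@7 WB@8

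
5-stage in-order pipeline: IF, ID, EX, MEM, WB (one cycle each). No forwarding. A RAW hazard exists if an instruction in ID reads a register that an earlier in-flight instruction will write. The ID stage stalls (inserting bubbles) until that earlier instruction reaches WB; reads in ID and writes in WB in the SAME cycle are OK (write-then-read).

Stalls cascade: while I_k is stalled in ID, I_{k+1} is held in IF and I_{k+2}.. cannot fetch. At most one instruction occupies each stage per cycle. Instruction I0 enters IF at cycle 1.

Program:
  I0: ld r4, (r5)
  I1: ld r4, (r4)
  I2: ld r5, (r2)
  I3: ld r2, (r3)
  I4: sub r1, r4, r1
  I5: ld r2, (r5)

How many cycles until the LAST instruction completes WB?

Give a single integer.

Answer: 12

Derivation:
I0 ld r4 <- r5: IF@1 ID@2 stall=0 (-) EX@3 MEM@4 WB@5
I1 ld r4 <- r4: IF@2 ID@3 stall=2 (RAW on I0.r4 (WB@5)) EX@6 MEM@7 WB@8
I2 ld r5 <- r2: IF@3 ID@6 stall=0 (-) EX@7 MEM@8 WB@9
I3 ld r2 <- r3: IF@6 ID@7 stall=0 (-) EX@8 MEM@9 WB@10
I4 sub r1 <- r4,r1: IF@7 ID@8 stall=0 (-) EX@9 MEM@10 WB@11
I5 ld r2 <- r5: IF@8 ID@9 stall=0 (-) EX@10 MEM@11 WB@12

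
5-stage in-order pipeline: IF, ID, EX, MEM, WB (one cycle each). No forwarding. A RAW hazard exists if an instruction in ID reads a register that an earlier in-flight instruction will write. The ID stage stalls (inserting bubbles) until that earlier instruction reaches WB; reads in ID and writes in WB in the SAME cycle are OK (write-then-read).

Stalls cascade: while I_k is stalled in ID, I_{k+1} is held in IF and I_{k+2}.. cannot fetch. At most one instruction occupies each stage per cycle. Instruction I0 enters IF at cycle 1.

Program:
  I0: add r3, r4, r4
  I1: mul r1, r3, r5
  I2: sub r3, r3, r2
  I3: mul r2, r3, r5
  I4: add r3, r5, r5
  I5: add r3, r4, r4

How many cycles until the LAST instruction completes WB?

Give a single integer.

I0 add r3 <- r4,r4: IF@1 ID@2 stall=0 (-) EX@3 MEM@4 WB@5
I1 mul r1 <- r3,r5: IF@2 ID@3 stall=2 (RAW on I0.r3 (WB@5)) EX@6 MEM@7 WB@8
I2 sub r3 <- r3,r2: IF@3 ID@6 stall=0 (-) EX@7 MEM@8 WB@9
I3 mul r2 <- r3,r5: IF@6 ID@7 stall=2 (RAW on I2.r3 (WB@9)) EX@10 MEM@11 WB@12
I4 add r3 <- r5,r5: IF@7 ID@10 stall=0 (-) EX@11 MEM@12 WB@13
I5 add r3 <- r4,r4: IF@10 ID@11 stall=0 (-) EX@12 MEM@13 WB@14

Answer: 14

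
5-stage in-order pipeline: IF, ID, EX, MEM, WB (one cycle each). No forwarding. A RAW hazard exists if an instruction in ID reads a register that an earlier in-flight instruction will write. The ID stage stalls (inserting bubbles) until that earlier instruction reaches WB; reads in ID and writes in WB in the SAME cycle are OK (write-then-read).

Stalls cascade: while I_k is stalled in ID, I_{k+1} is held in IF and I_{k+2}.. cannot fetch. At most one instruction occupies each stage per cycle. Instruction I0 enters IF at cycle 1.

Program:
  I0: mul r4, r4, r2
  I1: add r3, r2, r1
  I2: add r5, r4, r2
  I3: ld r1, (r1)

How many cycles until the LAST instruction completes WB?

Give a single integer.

I0 mul r4 <- r4,r2: IF@1 ID@2 stall=0 (-) EX@3 MEM@4 WB@5
I1 add r3 <- r2,r1: IF@2 ID@3 stall=0 (-) EX@4 MEM@5 WB@6
I2 add r5 <- r4,r2: IF@3 ID@4 stall=1 (RAW on I0.r4 (WB@5)) EX@6 MEM@7 WB@8
I3 ld r1 <- r1: IF@4 ID@6 stall=0 (-) EX@7 MEM@8 WB@9

Answer: 9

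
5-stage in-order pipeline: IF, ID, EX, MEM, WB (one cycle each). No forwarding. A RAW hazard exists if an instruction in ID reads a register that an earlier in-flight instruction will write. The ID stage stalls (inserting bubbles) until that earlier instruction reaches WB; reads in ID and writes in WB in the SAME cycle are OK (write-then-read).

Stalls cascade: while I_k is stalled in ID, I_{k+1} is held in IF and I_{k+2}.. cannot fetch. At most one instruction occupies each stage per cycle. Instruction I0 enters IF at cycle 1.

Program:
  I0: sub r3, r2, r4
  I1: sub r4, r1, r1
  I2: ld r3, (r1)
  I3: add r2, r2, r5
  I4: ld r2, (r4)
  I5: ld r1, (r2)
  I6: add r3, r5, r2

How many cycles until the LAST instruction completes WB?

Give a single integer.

Answer: 13

Derivation:
I0 sub r3 <- r2,r4: IF@1 ID@2 stall=0 (-) EX@3 MEM@4 WB@5
I1 sub r4 <- r1,r1: IF@2 ID@3 stall=0 (-) EX@4 MEM@5 WB@6
I2 ld r3 <- r1: IF@3 ID@4 stall=0 (-) EX@5 MEM@6 WB@7
I3 add r2 <- r2,r5: IF@4 ID@5 stall=0 (-) EX@6 MEM@7 WB@8
I4 ld r2 <- r4: IF@5 ID@6 stall=0 (-) EX@7 MEM@8 WB@9
I5 ld r1 <- r2: IF@6 ID@7 stall=2 (RAW on I4.r2 (WB@9)) EX@10 MEM@11 WB@12
I6 add r3 <- r5,r2: IF@7 ID@10 stall=0 (-) EX@11 MEM@12 WB@13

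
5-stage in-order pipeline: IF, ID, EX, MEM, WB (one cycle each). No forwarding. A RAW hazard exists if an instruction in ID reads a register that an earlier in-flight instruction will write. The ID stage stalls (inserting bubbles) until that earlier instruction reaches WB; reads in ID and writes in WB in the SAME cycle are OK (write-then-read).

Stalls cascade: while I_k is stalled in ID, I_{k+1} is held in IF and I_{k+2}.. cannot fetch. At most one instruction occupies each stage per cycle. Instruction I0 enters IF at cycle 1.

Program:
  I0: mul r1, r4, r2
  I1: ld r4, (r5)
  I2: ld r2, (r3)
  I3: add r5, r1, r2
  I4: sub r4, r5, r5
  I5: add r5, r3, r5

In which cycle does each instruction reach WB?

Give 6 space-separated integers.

Answer: 5 6 7 10 13 14

Derivation:
I0 mul r1 <- r4,r2: IF@1 ID@2 stall=0 (-) EX@3 MEM@4 WB@5
I1 ld r4 <- r5: IF@2 ID@3 stall=0 (-) EX@4 MEM@5 WB@6
I2 ld r2 <- r3: IF@3 ID@4 stall=0 (-) EX@5 MEM@6 WB@7
I3 add r5 <- r1,r2: IF@4 ID@5 stall=2 (RAW on I2.r2 (WB@7)) EX@8 MEM@9 WB@10
I4 sub r4 <- r5,r5: IF@5 ID@8 stall=2 (RAW on I3.r5 (WB@10)) EX@11 MEM@12 WB@13
I5 add r5 <- r3,r5: IF@8 ID@11 stall=0 (-) EX@12 MEM@13 WB@14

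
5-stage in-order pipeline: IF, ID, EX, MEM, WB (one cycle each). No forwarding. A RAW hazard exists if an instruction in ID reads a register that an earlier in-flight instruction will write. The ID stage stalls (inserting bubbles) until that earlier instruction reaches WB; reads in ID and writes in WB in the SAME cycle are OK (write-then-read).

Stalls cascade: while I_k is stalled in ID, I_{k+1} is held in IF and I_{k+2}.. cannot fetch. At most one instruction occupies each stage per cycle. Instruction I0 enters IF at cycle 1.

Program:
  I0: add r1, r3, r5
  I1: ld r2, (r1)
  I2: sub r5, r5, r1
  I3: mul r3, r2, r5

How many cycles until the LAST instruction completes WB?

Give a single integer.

I0 add r1 <- r3,r5: IF@1 ID@2 stall=0 (-) EX@3 MEM@4 WB@5
I1 ld r2 <- r1: IF@2 ID@3 stall=2 (RAW on I0.r1 (WB@5)) EX@6 MEM@7 WB@8
I2 sub r5 <- r5,r1: IF@3 ID@6 stall=0 (-) EX@7 MEM@8 WB@9
I3 mul r3 <- r2,r5: IF@6 ID@7 stall=2 (RAW on I2.r5 (WB@9)) EX@10 MEM@11 WB@12

Answer: 12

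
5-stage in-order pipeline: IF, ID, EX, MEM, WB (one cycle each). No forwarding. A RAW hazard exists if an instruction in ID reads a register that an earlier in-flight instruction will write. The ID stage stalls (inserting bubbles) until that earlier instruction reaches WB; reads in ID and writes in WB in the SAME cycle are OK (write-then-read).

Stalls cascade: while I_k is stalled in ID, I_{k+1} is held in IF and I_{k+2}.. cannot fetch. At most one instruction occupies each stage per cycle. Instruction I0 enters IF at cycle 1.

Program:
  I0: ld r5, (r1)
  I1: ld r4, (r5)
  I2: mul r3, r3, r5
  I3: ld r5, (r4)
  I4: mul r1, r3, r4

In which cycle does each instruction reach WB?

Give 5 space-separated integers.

Answer: 5 8 9 11 12

Derivation:
I0 ld r5 <- r1: IF@1 ID@2 stall=0 (-) EX@3 MEM@4 WB@5
I1 ld r4 <- r5: IF@2 ID@3 stall=2 (RAW on I0.r5 (WB@5)) EX@6 MEM@7 WB@8
I2 mul r3 <- r3,r5: IF@3 ID@6 stall=0 (-) EX@7 MEM@8 WB@9
I3 ld r5 <- r4: IF@6 ID@7 stall=1 (RAW on I1.r4 (WB@8)) EX@9 MEM@10 WB@11
I4 mul r1 <- r3,r4: IF@7 ID@9 stall=0 (-) EX@10 MEM@11 WB@12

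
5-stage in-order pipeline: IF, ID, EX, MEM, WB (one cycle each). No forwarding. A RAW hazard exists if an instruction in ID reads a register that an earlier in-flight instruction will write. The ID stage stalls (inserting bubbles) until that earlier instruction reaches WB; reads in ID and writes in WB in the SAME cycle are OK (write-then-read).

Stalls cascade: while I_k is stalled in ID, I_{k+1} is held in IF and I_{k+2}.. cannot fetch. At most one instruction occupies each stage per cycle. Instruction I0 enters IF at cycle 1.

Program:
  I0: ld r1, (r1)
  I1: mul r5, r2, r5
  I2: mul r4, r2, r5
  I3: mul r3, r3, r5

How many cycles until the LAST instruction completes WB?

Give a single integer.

Answer: 10

Derivation:
I0 ld r1 <- r1: IF@1 ID@2 stall=0 (-) EX@3 MEM@4 WB@5
I1 mul r5 <- r2,r5: IF@2 ID@3 stall=0 (-) EX@4 MEM@5 WB@6
I2 mul r4 <- r2,r5: IF@3 ID@4 stall=2 (RAW on I1.r5 (WB@6)) EX@7 MEM@8 WB@9
I3 mul r3 <- r3,r5: IF@4 ID@7 stall=0 (-) EX@8 MEM@9 WB@10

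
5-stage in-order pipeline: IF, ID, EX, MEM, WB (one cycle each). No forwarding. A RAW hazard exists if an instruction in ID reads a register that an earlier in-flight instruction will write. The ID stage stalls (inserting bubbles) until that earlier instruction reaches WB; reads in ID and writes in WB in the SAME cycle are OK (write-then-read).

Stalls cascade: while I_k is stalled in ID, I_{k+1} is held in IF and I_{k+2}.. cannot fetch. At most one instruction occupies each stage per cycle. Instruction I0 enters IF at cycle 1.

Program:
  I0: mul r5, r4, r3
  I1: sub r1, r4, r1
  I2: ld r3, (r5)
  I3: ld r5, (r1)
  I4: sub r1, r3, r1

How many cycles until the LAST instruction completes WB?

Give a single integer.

I0 mul r5 <- r4,r3: IF@1 ID@2 stall=0 (-) EX@3 MEM@4 WB@5
I1 sub r1 <- r4,r1: IF@2 ID@3 stall=0 (-) EX@4 MEM@5 WB@6
I2 ld r3 <- r5: IF@3 ID@4 stall=1 (RAW on I0.r5 (WB@5)) EX@6 MEM@7 WB@8
I3 ld r5 <- r1: IF@4 ID@6 stall=0 (-) EX@7 MEM@8 WB@9
I4 sub r1 <- r3,r1: IF@6 ID@7 stall=1 (RAW on I2.r3 (WB@8)) EX@9 MEM@10 WB@11

Answer: 11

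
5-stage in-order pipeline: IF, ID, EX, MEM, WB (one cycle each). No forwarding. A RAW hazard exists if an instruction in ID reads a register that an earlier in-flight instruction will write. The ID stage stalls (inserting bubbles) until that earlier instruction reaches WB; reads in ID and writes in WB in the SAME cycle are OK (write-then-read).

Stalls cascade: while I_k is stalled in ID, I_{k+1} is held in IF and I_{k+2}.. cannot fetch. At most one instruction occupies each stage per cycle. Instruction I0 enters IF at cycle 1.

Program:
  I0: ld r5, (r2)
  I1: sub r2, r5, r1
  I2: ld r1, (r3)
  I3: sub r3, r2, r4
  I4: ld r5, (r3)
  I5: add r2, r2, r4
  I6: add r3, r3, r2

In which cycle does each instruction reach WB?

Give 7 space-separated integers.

Answer: 5 8 9 11 14 15 18

Derivation:
I0 ld r5 <- r2: IF@1 ID@2 stall=0 (-) EX@3 MEM@4 WB@5
I1 sub r2 <- r5,r1: IF@2 ID@3 stall=2 (RAW on I0.r5 (WB@5)) EX@6 MEM@7 WB@8
I2 ld r1 <- r3: IF@3 ID@6 stall=0 (-) EX@7 MEM@8 WB@9
I3 sub r3 <- r2,r4: IF@6 ID@7 stall=1 (RAW on I1.r2 (WB@8)) EX@9 MEM@10 WB@11
I4 ld r5 <- r3: IF@7 ID@9 stall=2 (RAW on I3.r3 (WB@11)) EX@12 MEM@13 WB@14
I5 add r2 <- r2,r4: IF@9 ID@12 stall=0 (-) EX@13 MEM@14 WB@15
I6 add r3 <- r3,r2: IF@12 ID@13 stall=2 (RAW on I5.r2 (WB@15)) EX@16 MEM@17 WB@18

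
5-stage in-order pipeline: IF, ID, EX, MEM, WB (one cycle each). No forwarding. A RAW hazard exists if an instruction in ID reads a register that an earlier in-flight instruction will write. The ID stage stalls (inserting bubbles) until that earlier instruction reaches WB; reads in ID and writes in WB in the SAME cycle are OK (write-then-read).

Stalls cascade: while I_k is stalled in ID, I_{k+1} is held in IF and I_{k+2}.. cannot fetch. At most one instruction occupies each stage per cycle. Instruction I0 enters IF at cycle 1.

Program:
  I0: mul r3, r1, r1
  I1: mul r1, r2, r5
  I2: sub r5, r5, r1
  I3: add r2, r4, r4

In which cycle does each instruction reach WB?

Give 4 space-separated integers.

I0 mul r3 <- r1,r1: IF@1 ID@2 stall=0 (-) EX@3 MEM@4 WB@5
I1 mul r1 <- r2,r5: IF@2 ID@3 stall=0 (-) EX@4 MEM@5 WB@6
I2 sub r5 <- r5,r1: IF@3 ID@4 stall=2 (RAW on I1.r1 (WB@6)) EX@7 MEM@8 WB@9
I3 add r2 <- r4,r4: IF@4 ID@7 stall=0 (-) EX@8 MEM@9 WB@10

Answer: 5 6 9 10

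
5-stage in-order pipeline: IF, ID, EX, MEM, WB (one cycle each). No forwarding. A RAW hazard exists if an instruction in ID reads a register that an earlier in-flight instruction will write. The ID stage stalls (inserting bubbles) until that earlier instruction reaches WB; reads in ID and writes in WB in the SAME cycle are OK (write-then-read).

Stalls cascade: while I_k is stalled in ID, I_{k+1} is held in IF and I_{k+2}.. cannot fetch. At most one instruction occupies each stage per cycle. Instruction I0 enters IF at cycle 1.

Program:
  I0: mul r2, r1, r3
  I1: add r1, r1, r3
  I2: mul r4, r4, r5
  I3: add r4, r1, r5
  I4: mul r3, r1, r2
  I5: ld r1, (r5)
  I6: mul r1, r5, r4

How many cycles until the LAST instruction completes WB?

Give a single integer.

Answer: 12

Derivation:
I0 mul r2 <- r1,r3: IF@1 ID@2 stall=0 (-) EX@3 MEM@4 WB@5
I1 add r1 <- r1,r3: IF@2 ID@3 stall=0 (-) EX@4 MEM@5 WB@6
I2 mul r4 <- r4,r5: IF@3 ID@4 stall=0 (-) EX@5 MEM@6 WB@7
I3 add r4 <- r1,r5: IF@4 ID@5 stall=1 (RAW on I1.r1 (WB@6)) EX@7 MEM@8 WB@9
I4 mul r3 <- r1,r2: IF@5 ID@7 stall=0 (-) EX@8 MEM@9 WB@10
I5 ld r1 <- r5: IF@7 ID@8 stall=0 (-) EX@9 MEM@10 WB@11
I6 mul r1 <- r5,r4: IF@8 ID@9 stall=0 (-) EX@10 MEM@11 WB@12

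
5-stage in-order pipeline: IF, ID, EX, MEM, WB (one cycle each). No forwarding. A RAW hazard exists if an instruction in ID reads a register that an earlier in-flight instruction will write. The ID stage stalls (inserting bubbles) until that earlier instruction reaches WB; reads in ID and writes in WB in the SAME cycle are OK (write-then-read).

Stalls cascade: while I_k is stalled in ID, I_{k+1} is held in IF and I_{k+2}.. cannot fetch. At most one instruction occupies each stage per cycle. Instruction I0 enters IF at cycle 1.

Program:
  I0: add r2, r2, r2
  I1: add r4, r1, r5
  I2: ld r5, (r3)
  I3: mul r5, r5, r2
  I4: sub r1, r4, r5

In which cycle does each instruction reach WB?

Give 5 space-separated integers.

I0 add r2 <- r2,r2: IF@1 ID@2 stall=0 (-) EX@3 MEM@4 WB@5
I1 add r4 <- r1,r5: IF@2 ID@3 stall=0 (-) EX@4 MEM@5 WB@6
I2 ld r5 <- r3: IF@3 ID@4 stall=0 (-) EX@5 MEM@6 WB@7
I3 mul r5 <- r5,r2: IF@4 ID@5 stall=2 (RAW on I2.r5 (WB@7)) EX@8 MEM@9 WB@10
I4 sub r1 <- r4,r5: IF@5 ID@8 stall=2 (RAW on I3.r5 (WB@10)) EX@11 MEM@12 WB@13

Answer: 5 6 7 10 13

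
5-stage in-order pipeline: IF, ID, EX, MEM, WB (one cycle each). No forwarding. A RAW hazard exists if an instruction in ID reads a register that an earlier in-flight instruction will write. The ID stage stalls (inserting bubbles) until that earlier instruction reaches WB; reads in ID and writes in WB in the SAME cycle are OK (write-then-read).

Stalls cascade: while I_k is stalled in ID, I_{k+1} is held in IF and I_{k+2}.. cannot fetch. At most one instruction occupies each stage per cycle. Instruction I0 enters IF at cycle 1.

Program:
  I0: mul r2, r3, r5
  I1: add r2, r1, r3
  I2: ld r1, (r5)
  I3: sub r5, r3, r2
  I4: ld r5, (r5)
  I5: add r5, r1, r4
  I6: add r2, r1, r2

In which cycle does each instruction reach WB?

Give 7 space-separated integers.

I0 mul r2 <- r3,r5: IF@1 ID@2 stall=0 (-) EX@3 MEM@4 WB@5
I1 add r2 <- r1,r3: IF@2 ID@3 stall=0 (-) EX@4 MEM@5 WB@6
I2 ld r1 <- r5: IF@3 ID@4 stall=0 (-) EX@5 MEM@6 WB@7
I3 sub r5 <- r3,r2: IF@4 ID@5 stall=1 (RAW on I1.r2 (WB@6)) EX@7 MEM@8 WB@9
I4 ld r5 <- r5: IF@5 ID@7 stall=2 (RAW on I3.r5 (WB@9)) EX@10 MEM@11 WB@12
I5 add r5 <- r1,r4: IF@7 ID@10 stall=0 (-) EX@11 MEM@12 WB@13
I6 add r2 <- r1,r2: IF@10 ID@11 stall=0 (-) EX@12 MEM@13 WB@14

Answer: 5 6 7 9 12 13 14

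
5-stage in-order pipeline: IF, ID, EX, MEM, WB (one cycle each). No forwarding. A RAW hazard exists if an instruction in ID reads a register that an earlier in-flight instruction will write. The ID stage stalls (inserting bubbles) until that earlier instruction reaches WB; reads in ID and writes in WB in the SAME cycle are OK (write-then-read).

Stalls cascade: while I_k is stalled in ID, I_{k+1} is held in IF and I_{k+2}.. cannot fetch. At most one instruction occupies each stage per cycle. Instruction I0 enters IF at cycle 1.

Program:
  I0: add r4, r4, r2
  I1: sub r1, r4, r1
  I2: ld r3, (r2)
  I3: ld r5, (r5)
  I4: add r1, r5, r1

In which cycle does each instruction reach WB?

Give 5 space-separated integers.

I0 add r4 <- r4,r2: IF@1 ID@2 stall=0 (-) EX@3 MEM@4 WB@5
I1 sub r1 <- r4,r1: IF@2 ID@3 stall=2 (RAW on I0.r4 (WB@5)) EX@6 MEM@7 WB@8
I2 ld r3 <- r2: IF@3 ID@6 stall=0 (-) EX@7 MEM@8 WB@9
I3 ld r5 <- r5: IF@6 ID@7 stall=0 (-) EX@8 MEM@9 WB@10
I4 add r1 <- r5,r1: IF@7 ID@8 stall=2 (RAW on I3.r5 (WB@10)) EX@11 MEM@12 WB@13

Answer: 5 8 9 10 13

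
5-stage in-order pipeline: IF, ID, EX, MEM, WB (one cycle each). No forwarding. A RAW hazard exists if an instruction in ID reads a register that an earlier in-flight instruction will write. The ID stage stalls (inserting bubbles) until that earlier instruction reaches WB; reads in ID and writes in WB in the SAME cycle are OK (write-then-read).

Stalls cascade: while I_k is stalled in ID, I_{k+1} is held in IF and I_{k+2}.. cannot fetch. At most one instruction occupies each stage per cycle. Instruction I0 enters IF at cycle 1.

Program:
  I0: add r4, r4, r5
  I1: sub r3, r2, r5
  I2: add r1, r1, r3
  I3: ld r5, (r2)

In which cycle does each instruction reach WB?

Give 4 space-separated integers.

I0 add r4 <- r4,r5: IF@1 ID@2 stall=0 (-) EX@3 MEM@4 WB@5
I1 sub r3 <- r2,r5: IF@2 ID@3 stall=0 (-) EX@4 MEM@5 WB@6
I2 add r1 <- r1,r3: IF@3 ID@4 stall=2 (RAW on I1.r3 (WB@6)) EX@7 MEM@8 WB@9
I3 ld r5 <- r2: IF@4 ID@7 stall=0 (-) EX@8 MEM@9 WB@10

Answer: 5 6 9 10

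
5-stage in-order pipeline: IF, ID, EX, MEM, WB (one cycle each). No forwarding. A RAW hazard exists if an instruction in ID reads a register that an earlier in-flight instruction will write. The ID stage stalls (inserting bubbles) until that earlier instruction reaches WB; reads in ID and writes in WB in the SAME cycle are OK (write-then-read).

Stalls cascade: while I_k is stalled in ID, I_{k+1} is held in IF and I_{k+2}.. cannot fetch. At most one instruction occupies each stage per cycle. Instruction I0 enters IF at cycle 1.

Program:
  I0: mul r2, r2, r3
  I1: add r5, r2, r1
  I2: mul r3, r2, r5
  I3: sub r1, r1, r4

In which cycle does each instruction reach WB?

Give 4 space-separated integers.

I0 mul r2 <- r2,r3: IF@1 ID@2 stall=0 (-) EX@3 MEM@4 WB@5
I1 add r5 <- r2,r1: IF@2 ID@3 stall=2 (RAW on I0.r2 (WB@5)) EX@6 MEM@7 WB@8
I2 mul r3 <- r2,r5: IF@3 ID@6 stall=2 (RAW on I1.r5 (WB@8)) EX@9 MEM@10 WB@11
I3 sub r1 <- r1,r4: IF@6 ID@9 stall=0 (-) EX@10 MEM@11 WB@12

Answer: 5 8 11 12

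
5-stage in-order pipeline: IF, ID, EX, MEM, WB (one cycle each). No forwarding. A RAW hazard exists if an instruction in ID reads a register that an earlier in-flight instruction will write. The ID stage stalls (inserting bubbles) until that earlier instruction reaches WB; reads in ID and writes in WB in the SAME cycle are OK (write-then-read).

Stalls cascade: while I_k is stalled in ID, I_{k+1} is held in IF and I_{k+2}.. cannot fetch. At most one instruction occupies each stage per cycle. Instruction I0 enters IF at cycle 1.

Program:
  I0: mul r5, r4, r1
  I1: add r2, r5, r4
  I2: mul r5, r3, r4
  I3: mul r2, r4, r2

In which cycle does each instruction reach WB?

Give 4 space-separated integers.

Answer: 5 8 9 11

Derivation:
I0 mul r5 <- r4,r1: IF@1 ID@2 stall=0 (-) EX@3 MEM@4 WB@5
I1 add r2 <- r5,r4: IF@2 ID@3 stall=2 (RAW on I0.r5 (WB@5)) EX@6 MEM@7 WB@8
I2 mul r5 <- r3,r4: IF@3 ID@6 stall=0 (-) EX@7 MEM@8 WB@9
I3 mul r2 <- r4,r2: IF@6 ID@7 stall=1 (RAW on I1.r2 (WB@8)) EX@9 MEM@10 WB@11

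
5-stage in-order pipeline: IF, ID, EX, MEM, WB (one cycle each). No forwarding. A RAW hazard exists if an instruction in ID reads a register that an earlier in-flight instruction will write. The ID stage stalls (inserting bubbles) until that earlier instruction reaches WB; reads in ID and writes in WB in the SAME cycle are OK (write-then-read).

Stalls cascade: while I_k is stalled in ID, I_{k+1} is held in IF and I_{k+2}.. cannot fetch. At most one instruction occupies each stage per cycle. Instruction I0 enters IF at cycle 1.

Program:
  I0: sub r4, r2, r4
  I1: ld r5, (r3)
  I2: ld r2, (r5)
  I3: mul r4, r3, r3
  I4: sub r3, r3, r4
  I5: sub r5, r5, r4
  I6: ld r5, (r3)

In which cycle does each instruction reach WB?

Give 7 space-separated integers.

Answer: 5 6 9 10 13 14 16

Derivation:
I0 sub r4 <- r2,r4: IF@1 ID@2 stall=0 (-) EX@3 MEM@4 WB@5
I1 ld r5 <- r3: IF@2 ID@3 stall=0 (-) EX@4 MEM@5 WB@6
I2 ld r2 <- r5: IF@3 ID@4 stall=2 (RAW on I1.r5 (WB@6)) EX@7 MEM@8 WB@9
I3 mul r4 <- r3,r3: IF@4 ID@7 stall=0 (-) EX@8 MEM@9 WB@10
I4 sub r3 <- r3,r4: IF@7 ID@8 stall=2 (RAW on I3.r4 (WB@10)) EX@11 MEM@12 WB@13
I5 sub r5 <- r5,r4: IF@8 ID@11 stall=0 (-) EX@12 MEM@13 WB@14
I6 ld r5 <- r3: IF@11 ID@12 stall=1 (RAW on I4.r3 (WB@13)) EX@14 MEM@15 WB@16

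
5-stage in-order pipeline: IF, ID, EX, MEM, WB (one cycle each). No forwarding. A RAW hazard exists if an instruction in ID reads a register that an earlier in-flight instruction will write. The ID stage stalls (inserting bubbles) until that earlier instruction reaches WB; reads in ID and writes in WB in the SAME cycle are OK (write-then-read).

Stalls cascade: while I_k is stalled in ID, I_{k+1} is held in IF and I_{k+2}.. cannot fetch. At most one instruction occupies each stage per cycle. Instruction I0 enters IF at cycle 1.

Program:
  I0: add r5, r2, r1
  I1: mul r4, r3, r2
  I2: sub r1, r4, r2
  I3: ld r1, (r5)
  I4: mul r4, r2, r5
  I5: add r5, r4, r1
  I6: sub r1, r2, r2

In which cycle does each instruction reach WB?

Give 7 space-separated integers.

I0 add r5 <- r2,r1: IF@1 ID@2 stall=0 (-) EX@3 MEM@4 WB@5
I1 mul r4 <- r3,r2: IF@2 ID@3 stall=0 (-) EX@4 MEM@5 WB@6
I2 sub r1 <- r4,r2: IF@3 ID@4 stall=2 (RAW on I1.r4 (WB@6)) EX@7 MEM@8 WB@9
I3 ld r1 <- r5: IF@4 ID@7 stall=0 (-) EX@8 MEM@9 WB@10
I4 mul r4 <- r2,r5: IF@7 ID@8 stall=0 (-) EX@9 MEM@10 WB@11
I5 add r5 <- r4,r1: IF@8 ID@9 stall=2 (RAW on I4.r4 (WB@11)) EX@12 MEM@13 WB@14
I6 sub r1 <- r2,r2: IF@9 ID@12 stall=0 (-) EX@13 MEM@14 WB@15

Answer: 5 6 9 10 11 14 15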